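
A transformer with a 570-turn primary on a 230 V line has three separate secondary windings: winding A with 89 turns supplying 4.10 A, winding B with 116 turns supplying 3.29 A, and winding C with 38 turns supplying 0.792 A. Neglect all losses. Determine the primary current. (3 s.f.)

I_p ≈ 1.36 A

V_A = 230 × 89/570 = 35.912 V; V_B = 230 × 116/570 = 46.807 V; V_C = 230 × 38/570 = 15.333 V.
P_out = V_A I_A + V_B I_B + V_C I_C = 35.912×4.10 + 46.807×3.29 + 15.333×0.792 = 147.24 + 154.00 + 12.144 = 313.38 W.
Ideal ⇒ P_in = P_out, so I_p = P_out/V_p = 313.38/230 = 1.36 A.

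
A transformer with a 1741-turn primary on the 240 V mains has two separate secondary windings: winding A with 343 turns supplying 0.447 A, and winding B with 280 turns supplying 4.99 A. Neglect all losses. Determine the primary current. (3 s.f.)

V_A = 240 × 343/1741 = 47.283 V; V_B = 240 × 280/1741 = 38.599 V.
P_out = V_A I_A + V_B I_B = 47.283×0.447 + 38.599×4.99 = 21.136 + 192.61 = 213.74 W.
Ideal ⇒ P_in = P_out, so I_p = P_out/V_p = 213.74/240 = 0.891 A.

I_p ≈ 0.891 A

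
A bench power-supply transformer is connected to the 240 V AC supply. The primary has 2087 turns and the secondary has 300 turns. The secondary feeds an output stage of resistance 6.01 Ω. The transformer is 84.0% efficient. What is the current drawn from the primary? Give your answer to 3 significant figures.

V_s = 240 × 300/2087 = 34.499 V.
I_s = V_s/R = 34.499/6.01 = 5.7403 A.
P_out = V_s I_s = 34.499 × 5.7403 = 198.04 W.
P_in = P_out/η = 198.04/0.840 = 235.76 W.
I_p = P_in/V_p = 235.76/240 = 0.982 A.

I_p ≈ 0.982 A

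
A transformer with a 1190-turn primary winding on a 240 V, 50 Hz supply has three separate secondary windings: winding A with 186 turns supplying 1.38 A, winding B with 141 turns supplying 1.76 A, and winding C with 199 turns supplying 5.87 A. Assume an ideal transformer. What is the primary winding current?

V_A = 240 × 186/1190 = 37.513 V; V_B = 240 × 141/1190 = 28.437 V; V_C = 240 × 199/1190 = 40.134 V.
P_out = V_A I_A + V_B I_B + V_C I_C = 37.513×1.38 + 28.437×1.76 + 40.134×5.87 = 51.767 + 50.049 + 235.59 = 337.41 W.
Ideal ⇒ P_in = P_out, so I_p = P_out/V_p = 337.41/240 = 1.41 A.

I_p ≈ 1.41 A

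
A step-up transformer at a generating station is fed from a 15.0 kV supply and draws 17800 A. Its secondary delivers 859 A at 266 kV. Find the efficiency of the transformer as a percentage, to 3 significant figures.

η ≈ 85.6%

P_in = 15000 × 17800 = 2.67000×10^8 W.
P_out = 266000 × 859 = 2.28494×10^8 W.
η = P_out/P_in = 2.28494×10^8/(2.67000×10^8) = 0.856.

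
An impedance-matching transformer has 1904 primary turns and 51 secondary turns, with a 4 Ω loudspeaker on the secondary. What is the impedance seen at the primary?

Z_p ≈ 5580 Ω

Z_p = (N_p/N_s)² × Z_s = (1904/51)² × 4 = 5580 Ω.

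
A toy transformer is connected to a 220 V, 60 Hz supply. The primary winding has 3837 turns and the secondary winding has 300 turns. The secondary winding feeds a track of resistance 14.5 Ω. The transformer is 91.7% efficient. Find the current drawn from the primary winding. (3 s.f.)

V_s = 220 × 300/3837 = 17.201 V.
I_s = V_s/R = 17.201/14.5 = 1.1863 A.
P_out = V_s I_s = 17.201 × 1.1863 = 20.405 W.
P_in = P_out/η = 20.405/0.917 = 22.252 W.
I_p = P_in/V_p = 22.252/220 = 0.101 A.

I_p ≈ 0.101 A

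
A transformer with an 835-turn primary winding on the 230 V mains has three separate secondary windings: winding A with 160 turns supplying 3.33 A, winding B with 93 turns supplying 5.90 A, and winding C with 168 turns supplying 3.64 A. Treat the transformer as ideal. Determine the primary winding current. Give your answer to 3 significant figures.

V_A = 230 × 160/835 = 44.072 V; V_B = 230 × 93/835 = 25.617 V; V_C = 230 × 168/835 = 46.275 V.
P_out = V_A I_A + V_B I_B + V_C I_C = 44.072×3.33 + 25.617×5.90 + 46.275×3.64 = 146.76 + 151.14 + 168.44 = 466.34 W.
Ideal ⇒ P_in = P_out, so I_p = P_out/V_p = 466.34/230 = 2.03 A.

I_p ≈ 2.03 A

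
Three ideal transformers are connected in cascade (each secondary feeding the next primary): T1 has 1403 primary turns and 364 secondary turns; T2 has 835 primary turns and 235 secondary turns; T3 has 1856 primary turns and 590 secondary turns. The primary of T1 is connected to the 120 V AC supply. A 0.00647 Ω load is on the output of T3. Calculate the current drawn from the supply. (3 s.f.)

Secondary of T1: V = 120.00 × 364/1403 = 31.133 V.
Secondary of T2: V = 31.133 × 235/835 = 8.7621 V.
Secondary of T3: V = 8.7621 × 590/1856 = 2.7854 V.
I_load = 2.7854/0.00647 = 430.50 A, so P_out = 2.7854 × 430.50 = 1199.1 W.
All ideal ⇒ P_in = P_out, so I_supply = 1199.1/120 = 9.99 A.

I_supply ≈ 9.99 A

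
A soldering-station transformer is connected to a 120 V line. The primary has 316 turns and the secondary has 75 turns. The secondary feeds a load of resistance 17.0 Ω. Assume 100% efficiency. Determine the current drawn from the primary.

I_p ≈ 0.398 A

V_s = V_p × N_s/N_p = 120 × 75/316 = 28.481 V.
I_s = V_s/R = 28.481/17.0 = 1.6754 A.
For an ideal transformer I_p N_p = I_s N_s, so I_p = 1.6754 × 75/316 = 0.398 A.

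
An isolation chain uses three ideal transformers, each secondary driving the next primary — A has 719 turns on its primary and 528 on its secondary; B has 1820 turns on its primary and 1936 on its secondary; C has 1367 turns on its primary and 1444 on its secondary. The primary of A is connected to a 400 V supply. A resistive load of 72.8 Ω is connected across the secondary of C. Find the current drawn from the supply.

Secondary of A: V = 400.00 × 528/719 = 293.74 V.
Secondary of B: V = 293.74 × 1936/1820 = 312.46 V.
Secondary of C: V = 312.46 × 1444/1367 = 330.06 V.
I_load = 330.06/72.8 = 4.5338 A, so P_out = 330.06 × 4.5338 = 1496.5 W.
All ideal ⇒ P_in = P_out, so I_supply = 1496.5/400 = 3.74 A.

I_supply ≈ 3.74 A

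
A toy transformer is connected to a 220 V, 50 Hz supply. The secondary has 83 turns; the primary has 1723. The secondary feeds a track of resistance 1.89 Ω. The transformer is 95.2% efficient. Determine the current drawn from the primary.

I_p ≈ 0.284 A

V_s = 220 × 83/1723 = 10.598 V.
I_s = V_s/R = 10.598/1.89 = 5.6073 A.
P_out = V_s I_s = 10.598 × 5.6073 = 59.425 W.
P_in = P_out/η = 59.425/0.952 = 62.421 W.
I_p = P_in/V_p = 62.421/220 = 0.284 A.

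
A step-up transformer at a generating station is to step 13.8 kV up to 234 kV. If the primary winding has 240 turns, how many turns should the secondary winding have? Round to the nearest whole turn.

N_s/N_p = V_s/V_p, so N_s = 240 × 234000/13800 = 4069.6 ≈ 4070 turns.

N_s = 4070 turns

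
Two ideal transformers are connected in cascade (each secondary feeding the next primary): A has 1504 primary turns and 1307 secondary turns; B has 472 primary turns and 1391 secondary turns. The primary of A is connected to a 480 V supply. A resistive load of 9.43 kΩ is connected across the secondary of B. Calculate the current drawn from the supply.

Secondary of A: V = 480.00 × 1307/1504 = 417.13 V.
Secondary of B: V = 417.13 × 1391/472 = 1229.3 V.
I_load = 1229.3/9430 = 0.13036 A, so P_out = 1229.3 × 0.13036 = 160.25 W.
All ideal ⇒ P_in = P_out, so I_supply = 160.25/480 = 0.334 A.

I_supply ≈ 0.334 A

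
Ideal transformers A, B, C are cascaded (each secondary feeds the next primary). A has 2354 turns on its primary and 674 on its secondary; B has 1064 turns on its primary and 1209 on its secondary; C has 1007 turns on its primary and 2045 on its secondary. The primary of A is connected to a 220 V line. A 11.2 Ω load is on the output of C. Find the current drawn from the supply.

I_supply ≈ 8.57 A

Secondary of A: V = 220.00 × 674/2354 = 62.991 V.
Secondary of B: V = 62.991 × 1209/1064 = 71.575 V.
Secondary of C: V = 71.575 × 2045/1007 = 145.35 V.
I_load = 145.35/11.2 = 12.978 A, so P_out = 145.35 × 12.978 = 1886.4 W.
All ideal ⇒ P_in = P_out, so I_supply = 1886.4/220 = 8.57 A.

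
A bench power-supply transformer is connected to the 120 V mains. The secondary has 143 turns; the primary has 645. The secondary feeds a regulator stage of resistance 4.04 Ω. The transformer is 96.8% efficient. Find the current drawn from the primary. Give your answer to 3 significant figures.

I_p ≈ 1.51 A

V_s = 120 × 143/645 = 26.605 V.
I_s = V_s/R = 26.605/4.04 = 6.5853 A.
P_out = V_s I_s = 26.605 × 6.5853 = 175.20 W.
P_in = P_out/η = 175.20/0.968 = 180.99 W.
I_p = P_in/V_p = 180.99/120 = 1.51 A.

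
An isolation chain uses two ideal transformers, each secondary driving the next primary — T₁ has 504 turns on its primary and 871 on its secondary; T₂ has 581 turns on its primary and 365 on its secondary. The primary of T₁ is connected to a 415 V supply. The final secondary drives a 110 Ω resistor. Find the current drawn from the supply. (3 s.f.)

I_supply ≈ 4.45 A

Secondary of T₁: V = 415.00 × 871/504 = 717.19 V.
Secondary of T₂: V = 717.19 × 365/581 = 450.56 V.
I_load = 450.56/110 = 4.0960 A, so P_out = 450.56 × 4.0960 = 1845.5 W.
All ideal ⇒ P_in = P_out, so I_supply = 1845.5/415 = 4.45 A.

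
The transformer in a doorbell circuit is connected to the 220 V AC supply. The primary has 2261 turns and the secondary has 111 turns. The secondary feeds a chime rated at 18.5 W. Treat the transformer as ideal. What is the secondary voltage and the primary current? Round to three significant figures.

V_s ≈ 10.8 V, I_p ≈ 0.0841 A

V_s = V_p × N_s/N_p = 220 × 111/2261 = 10.801 V.
I_s = P/V_s = 18.5/10.801 = 1.7129 A.
I_p = I_s × N_s/N_p = 1.7129 × 111/2261 = 0.0841 A.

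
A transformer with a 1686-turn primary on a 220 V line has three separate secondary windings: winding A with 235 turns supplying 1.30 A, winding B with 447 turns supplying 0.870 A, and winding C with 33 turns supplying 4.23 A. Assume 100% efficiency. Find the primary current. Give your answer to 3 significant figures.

V_A = 220 × 235/1686 = 30.664 V; V_B = 220 × 447/1686 = 58.327 V; V_C = 220 × 33/1686 = 4.3060 V.
P_out = V_A I_A + V_B I_B + V_C I_C = 30.664×1.30 + 58.327×0.870 + 4.3060×4.23 = 39.864 + 50.745 + 18.215 = 108.82 W.
Ideal ⇒ P_in = P_out, so I_p = P_out/V_p = 108.82/220 = 0.495 A.

I_p ≈ 0.495 A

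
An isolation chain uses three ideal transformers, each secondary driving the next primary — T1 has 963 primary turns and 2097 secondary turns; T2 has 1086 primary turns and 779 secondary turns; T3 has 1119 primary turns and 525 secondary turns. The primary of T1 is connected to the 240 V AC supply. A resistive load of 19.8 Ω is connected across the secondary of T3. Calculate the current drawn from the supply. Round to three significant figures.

I_supply ≈ 6.51 A

After T1: V = 240.00 × 2097/963 = 522.62 V.
After T2: V = 522.62 × 779/1086 = 374.88 V.
After T3: V = 374.88 × 525/1119 = 175.88 V.
I_load = 175.88/19.8 = 8.8829 A, so P_out = 175.88 × 8.8829 = 1562.3 W.
All ideal ⇒ P_in = P_out, so I_supply = 1562.3/240 = 6.51 A.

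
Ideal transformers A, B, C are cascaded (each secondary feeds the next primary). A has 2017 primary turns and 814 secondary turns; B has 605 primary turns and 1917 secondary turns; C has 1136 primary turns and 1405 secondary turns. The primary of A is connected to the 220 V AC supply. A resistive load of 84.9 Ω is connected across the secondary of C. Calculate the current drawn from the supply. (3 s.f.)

I_supply ≈ 6.48 A

After A: V = 220.00 × 814/2017 = 88.785 V.
After B: V = 88.785 × 1917/605 = 281.32 V.
After C: V = 281.32 × 1405/1136 = 347.94 V.
I_load = 347.94/84.9 = 4.0982 A, so P_out = 347.94 × 4.0982 = 1425.9 W.
All ideal ⇒ P_in = P_out, so I_supply = 1425.9/220 = 6.48 A.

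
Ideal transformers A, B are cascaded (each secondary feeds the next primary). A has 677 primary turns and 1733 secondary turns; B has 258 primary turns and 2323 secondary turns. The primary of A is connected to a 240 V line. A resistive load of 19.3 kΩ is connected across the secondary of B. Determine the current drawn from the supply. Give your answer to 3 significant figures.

I_supply ≈ 6.61 A

After A: V = 240.00 × 1733/677 = 614.36 V.
After B: V = 614.36 × 2323/258 = 5531.6 V.
I_load = 5531.6/19300 = 0.28661 A, so P_out = 5531.6 × 0.28661 = 1585.4 W.
All ideal ⇒ P_in = P_out, so I_supply = 1585.4/240 = 6.61 A.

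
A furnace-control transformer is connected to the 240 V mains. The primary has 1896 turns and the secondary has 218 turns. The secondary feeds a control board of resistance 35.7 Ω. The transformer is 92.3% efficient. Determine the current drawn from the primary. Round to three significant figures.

V_s = 240 × 218/1896 = 27.595 V.
I_s = V_s/R = 27.595/35.7 = 0.77297 A.
P_out = V_s I_s = 27.595 × 0.77297 = 21.330 W.
P_in = P_out/η = 21.330/0.923 = 23.109 W.
I_p = P_in/V_p = 23.109/240 = 0.0963 A.

I_p ≈ 0.0963 A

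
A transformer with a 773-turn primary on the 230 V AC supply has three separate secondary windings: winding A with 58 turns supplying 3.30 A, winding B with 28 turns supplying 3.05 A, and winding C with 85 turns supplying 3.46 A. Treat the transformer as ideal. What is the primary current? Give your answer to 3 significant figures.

V_A = 230 × 58/773 = 17.257 V; V_B = 230 × 28/773 = 8.3312 V; V_C = 230 × 85/773 = 25.291 V.
P_out = V_A I_A + V_B I_B + V_C I_C = 17.257×3.30 + 8.3312×3.05 + 25.291×3.46 = 56.950 + 25.410 + 87.507 = 169.87 W.
Ideal ⇒ P_in = P_out, so I_p = P_out/V_p = 169.87/230 = 0.739 A.

I_p ≈ 0.739 A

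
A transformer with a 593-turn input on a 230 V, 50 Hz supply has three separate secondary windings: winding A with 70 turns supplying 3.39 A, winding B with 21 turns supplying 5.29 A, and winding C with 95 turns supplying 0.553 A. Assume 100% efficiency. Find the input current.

I_in ≈ 0.676 A

V_A = 230 × 70/593 = 27.150 V; V_B = 230 × 21/593 = 8.1450 V; V_C = 230 × 95/593 = 36.847 V.
P_out = V_A I_A + V_B I_B + V_C I_C = 27.150×3.39 + 8.1450×5.29 + 36.847×0.553 = 92.039 + 43.087 + 20.376 = 155.50 W.
Ideal ⇒ P_in = P_out, so I_in = P_out/V_in = 155.50/230 = 0.676 A.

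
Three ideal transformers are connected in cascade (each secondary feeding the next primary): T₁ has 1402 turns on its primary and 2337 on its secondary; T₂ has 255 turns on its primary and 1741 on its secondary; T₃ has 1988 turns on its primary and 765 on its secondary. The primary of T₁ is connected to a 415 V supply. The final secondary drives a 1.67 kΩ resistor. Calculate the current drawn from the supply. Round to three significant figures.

After T₁: V = 415.00 × 2337/1402 = 691.77 V.
After T₂: V = 691.77 × 1741/255 = 4723.0 V.
After T₃: V = 4723.0 × 765/1988 = 1817.4 V.
I_load = 1817.4/1670 = 1.0883 A, so P_out = 1817.4 × 1.0883 = 1977.9 W.
All ideal ⇒ P_in = P_out, so I_supply = 1977.9/415 = 4.77 A.

I_supply ≈ 4.77 A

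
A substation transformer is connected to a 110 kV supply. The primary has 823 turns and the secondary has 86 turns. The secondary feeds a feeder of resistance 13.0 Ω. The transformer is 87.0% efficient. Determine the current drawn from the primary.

I_p ≈ 106 A

V_s = 110000 × 86/823 = 11495 V.
I_s = V_s/R = 11495/13.0 = 884.19 A.
P_out = V_s I_s = 11495 × 884.19 = 1.0163×10^7 W.
P_in = P_out/η = 1.0163×10^7/0.870 = 1.1682×10^7 W.
I_p = P_in/V_p = 1.1682×10^7/110000 = 106 A.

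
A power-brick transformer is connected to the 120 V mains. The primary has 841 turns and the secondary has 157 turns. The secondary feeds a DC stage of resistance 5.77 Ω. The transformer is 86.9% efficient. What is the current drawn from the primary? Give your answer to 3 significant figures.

I_p ≈ 0.834 A

V_s = 120 × 157/841 = 22.402 V.
I_s = V_s/R = 22.402/5.77 = 3.8825 A.
P_out = V_s I_s = 22.402 × 3.8825 = 86.975 W.
P_in = P_out/η = 86.975/0.869 = 100.09 W.
I_p = P_in/V_p = 100.09/120 = 0.834 A.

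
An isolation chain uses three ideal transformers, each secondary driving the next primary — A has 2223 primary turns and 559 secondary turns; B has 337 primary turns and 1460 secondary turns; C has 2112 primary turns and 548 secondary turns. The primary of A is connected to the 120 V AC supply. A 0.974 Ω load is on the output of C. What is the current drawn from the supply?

I_supply ≈ 9.84 A

Secondary of A: V = 120.00 × 559/2223 = 30.175 V.
Secondary of B: V = 30.175 × 1460/337 = 130.73 V.
Secondary of C: V = 130.73 × 548/2112 = 33.921 V.
I_load = 33.921/0.974 = 34.826 A, so P_out = 33.921 × 34.826 = 1181.3 W.
All ideal ⇒ P_in = P_out, so I_supply = 1181.3/120 = 9.84 A.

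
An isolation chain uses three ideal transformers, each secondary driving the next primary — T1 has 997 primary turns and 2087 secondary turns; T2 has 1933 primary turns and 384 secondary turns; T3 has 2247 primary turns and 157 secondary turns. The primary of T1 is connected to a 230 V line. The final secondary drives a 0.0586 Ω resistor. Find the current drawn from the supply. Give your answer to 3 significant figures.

I_supply ≈ 3.31 A

Secondary of T1: V = 230.00 × 2087/997 = 481.45 V.
Secondary of T2: V = 481.45 × 384/1933 = 95.643 V.
Secondary of T3: V = 95.643 × 157/2247 = 6.6827 V.
I_load = 6.6827/0.0586 = 114.04 A, so P_out = 6.6827 × 114.04 = 762.09 W.
All ideal ⇒ P_in = P_out, so I_supply = 762.09/230 = 3.31 A.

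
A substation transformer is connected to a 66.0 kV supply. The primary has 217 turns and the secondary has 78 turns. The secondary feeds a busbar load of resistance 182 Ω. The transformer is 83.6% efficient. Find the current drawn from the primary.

I_p ≈ 56.0 A

V_s = 66000 × 78/217 = 23724 V.
I_s = V_s/R = 23724/182 = 130.35 A.
P_out = V_s I_s = 23724 × 130.35 = 3.0923×10^6 W.
P_in = P_out/η = 3.0923×10^6/0.836 = 3.6990×10^6 W.
I_p = P_in/V_p = 3.6990×10^6/66000 = 56.0 A.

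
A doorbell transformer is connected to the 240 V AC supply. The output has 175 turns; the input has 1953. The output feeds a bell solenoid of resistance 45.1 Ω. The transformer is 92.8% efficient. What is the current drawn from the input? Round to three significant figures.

V_out = 240 × 175/1953 = 21.505 V.
I_out = V_out/R = 21.505/45.1 = 0.47684 A.
P_out = V_out I_out = 21.505 × 0.47684 = 10.255 W.
P_in = P_out/η = 10.255/0.928 = 11.050 W.
I_in = P_in/V_in = 11.050/240 = 0.0460 A.

I_in ≈ 0.0460 A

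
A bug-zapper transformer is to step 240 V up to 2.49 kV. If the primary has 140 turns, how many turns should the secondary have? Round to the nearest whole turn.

N_s/N_p = V_s/V_p, so N_s = 140 × 2490/240 = 1452.5 ≈ 1452 turns.

N_s = 1452 turns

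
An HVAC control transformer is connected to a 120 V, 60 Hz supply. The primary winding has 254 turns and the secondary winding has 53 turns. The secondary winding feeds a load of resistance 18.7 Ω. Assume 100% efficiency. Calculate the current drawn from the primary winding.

I_p ≈ 0.279 A

V_s = V_p × N_s/N_p = 120 × 53/254 = 25.039 V.
I_s = V_s/R = 25.039/18.7 = 1.3390 A.
For an ideal transformer I_p N_p = I_s N_s, so I_p = 1.3390 × 53/254 = 0.279 A.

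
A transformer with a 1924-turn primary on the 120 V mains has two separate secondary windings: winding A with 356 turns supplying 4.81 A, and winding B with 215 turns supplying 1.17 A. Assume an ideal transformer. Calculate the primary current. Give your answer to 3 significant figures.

I_p ≈ 1.02 A

V_A = 120 × 356/1924 = 22.204 V; V_B = 120 × 215/1924 = 13.410 V.
P_out = V_A I_A + V_B I_B = 22.204×4.81 + 13.410×1.17 = 106.80 + 15.689 = 122.49 W.
Ideal ⇒ P_in = P_out, so I_p = P_out/V_p = 122.49/120 = 1.02 A.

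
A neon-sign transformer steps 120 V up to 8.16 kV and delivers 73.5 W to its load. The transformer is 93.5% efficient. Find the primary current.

I_p ≈ 0.655 A

P_in = P_out/η = 73.5/0.935 = 78.610 W.
I_p = P_in/V_p = 78.610/120 = 0.655 A.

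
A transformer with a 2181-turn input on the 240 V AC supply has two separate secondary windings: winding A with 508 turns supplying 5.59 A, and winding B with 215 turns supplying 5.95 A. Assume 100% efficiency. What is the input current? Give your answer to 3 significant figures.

V_A = 240 × 508/2181 = 55.901 V; V_B = 240 × 215/2181 = 23.659 V.
P_out = V_A I_A + V_B I_B = 55.901×5.59 + 23.659×5.95 = 312.49 + 140.77 = 453.26 W.
Ideal ⇒ P_in = P_out, so I_in = P_out/V_in = 453.26/240 = 1.89 A.

I_in ≈ 1.89 A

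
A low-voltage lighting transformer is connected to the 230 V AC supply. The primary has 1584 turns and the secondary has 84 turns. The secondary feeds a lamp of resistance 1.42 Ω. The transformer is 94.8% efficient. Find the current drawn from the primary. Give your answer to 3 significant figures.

V_s = 230 × 84/1584 = 12.197 V.
I_s = V_s/R = 12.197/1.42 = 8.5894 A.
P_out = V_s I_s = 12.197 × 8.5894 = 104.76 W.
P_in = P_out/η = 104.76/0.948 = 110.51 W.
I_p = P_in/V_p = 110.51/230 = 0.480 A.

I_p ≈ 0.480 A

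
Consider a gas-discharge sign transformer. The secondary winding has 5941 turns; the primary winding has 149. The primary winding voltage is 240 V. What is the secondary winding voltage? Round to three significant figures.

V_s/V_p = N_s/N_p, so V_s = 240 × 5941/149 = 9570 V.

V_s ≈ 9570 V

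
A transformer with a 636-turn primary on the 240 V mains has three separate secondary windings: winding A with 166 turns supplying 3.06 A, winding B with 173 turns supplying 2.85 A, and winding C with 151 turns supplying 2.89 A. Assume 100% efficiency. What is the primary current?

I_p ≈ 2.26 A

V_A = 240 × 166/636 = 62.642 V; V_B = 240 × 173/636 = 65.283 V; V_C = 240 × 151/636 = 56.981 V.
P_out = V_A I_A + V_B I_B + V_C I_C = 62.642×3.06 + 65.283×2.85 + 56.981×2.89 = 191.68 + 186.06 + 164.68 = 542.42 W.
Ideal ⇒ P_in = P_out, so I_p = P_out/V_p = 542.42/240 = 2.26 A.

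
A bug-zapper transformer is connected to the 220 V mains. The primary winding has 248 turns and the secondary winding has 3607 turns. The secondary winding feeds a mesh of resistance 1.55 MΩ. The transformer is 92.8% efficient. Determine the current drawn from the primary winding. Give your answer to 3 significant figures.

I_p ≈ 0.0324 A

V_s = 220 × 3607/248 = 3199.8 V.
I_s = V_s/R = 3199.8/(1.55×10^6) = 0.0020644 A.
P_out = V_s I_s = 3199.8 × 0.0020644 = 6.6055 W.
P_in = P_out/η = 6.6055/0.928 = 7.1179 W.
I_p = P_in/V_p = 7.1179/220 = 0.0324 A.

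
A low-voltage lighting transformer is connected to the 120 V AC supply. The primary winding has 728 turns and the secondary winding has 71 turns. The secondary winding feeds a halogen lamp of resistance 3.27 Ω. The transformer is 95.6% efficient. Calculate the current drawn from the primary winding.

I_p ≈ 0.365 A

V_s = 120 × 71/728 = 11.703 V.
I_s = V_s/R = 11.703/3.27 = 3.5790 A.
P_out = V_s I_s = 11.703 × 3.5790 = 41.886 W.
P_in = P_out/η = 41.886/0.956 = 43.814 W.
I_p = P_in/V_p = 43.814/120 = 0.365 A.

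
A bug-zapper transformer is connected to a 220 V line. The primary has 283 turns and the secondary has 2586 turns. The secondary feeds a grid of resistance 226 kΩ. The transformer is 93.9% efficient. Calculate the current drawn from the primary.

V_s = 220 × 2586/283 = 2010.3 V.
I_s = V_s/R = 2010.3/226000 = 0.0088952 A.
P_out = V_s I_s = 2010.3 × 0.0088952 = 17.882 W.
P_in = P_out/η = 17.882/0.939 = 19.044 W.
I_p = P_in/V_p = 19.044/220 = 0.0866 A.

I_p ≈ 0.0866 A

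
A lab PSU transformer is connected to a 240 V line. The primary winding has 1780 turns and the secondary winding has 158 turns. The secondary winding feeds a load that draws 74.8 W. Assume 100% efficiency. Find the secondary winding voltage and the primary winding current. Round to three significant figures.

V_s = V_p × N_s/N_p = 240 × 158/1780 = 21.303 V.
I_s = P/V_s = 74.8/21.303 = 3.5112 A.
I_p = I_s × N_s/N_p = 3.5112 × 158/1780 = 0.312 A.

V_s ≈ 21.3 V, I_p ≈ 0.312 A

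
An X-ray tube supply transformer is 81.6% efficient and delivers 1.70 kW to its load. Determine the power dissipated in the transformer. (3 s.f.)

P_in = P_out/η = 1700/0.816 = 2083.33 W.
P_loss = P_in − P_out = 2083.33 − 1700 = 383 W.

P_loss ≈ 383 W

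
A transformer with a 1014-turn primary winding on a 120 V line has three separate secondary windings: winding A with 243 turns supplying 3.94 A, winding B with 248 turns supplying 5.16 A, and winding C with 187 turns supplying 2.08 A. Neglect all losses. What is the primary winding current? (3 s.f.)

V_A = 120 × 243/1014 = 28.757 V; V_B = 120 × 248/1014 = 29.349 V; V_C = 120 × 187/1014 = 22.130 V.
P_out = V_A I_A + V_B I_B + V_C I_C = 28.757×3.94 + 29.349×5.16 + 22.130×2.08 = 113.30 + 151.44 + 46.031 = 310.78 W.
Ideal ⇒ P_in = P_out, so I_p = P_out/V_p = 310.78/120 = 2.59 A.

I_p ≈ 2.59 A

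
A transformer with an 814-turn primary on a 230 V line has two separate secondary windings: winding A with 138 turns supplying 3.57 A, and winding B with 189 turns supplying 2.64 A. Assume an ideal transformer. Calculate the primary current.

V_A = 230 × 138/814 = 38.993 V; V_B = 230 × 189/814 = 53.403 V.
P_out = V_A I_A + V_B I_B = 38.993×3.57 + 53.403×2.64 = 139.20 + 140.98 = 280.19 W.
Ideal ⇒ P_in = P_out, so I_p = P_out/V_p = 280.19/230 = 1.22 A.

I_p ≈ 1.22 A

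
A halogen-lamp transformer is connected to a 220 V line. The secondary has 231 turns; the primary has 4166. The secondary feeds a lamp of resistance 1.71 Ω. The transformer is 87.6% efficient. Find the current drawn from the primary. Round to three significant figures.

V_s = 220 × 231/4166 = 12.199 V.
I_s = V_s/R = 12.199/1.71 = 7.1338 A.
P_out = V_s I_s = 12.199 × 7.1338 = 87.023 W.
P_in = P_out/η = 87.023/0.876 = 99.341 W.
I_p = P_in/V_p = 99.341/220 = 0.452 A.

I_p ≈ 0.452 A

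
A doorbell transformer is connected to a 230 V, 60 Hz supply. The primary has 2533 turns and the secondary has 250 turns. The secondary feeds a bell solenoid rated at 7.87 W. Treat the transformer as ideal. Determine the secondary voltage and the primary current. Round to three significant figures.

V_s = V_p × N_s/N_p = 230 × 250/2533 = 22.700 V.
I_s = P/V_s = 7.87/22.700 = 0.34669 A.
I_p = I_s × N_s/N_p = 0.34669 × 250/2533 = 0.0342 A.

V_s ≈ 22.7 V, I_p ≈ 0.0342 A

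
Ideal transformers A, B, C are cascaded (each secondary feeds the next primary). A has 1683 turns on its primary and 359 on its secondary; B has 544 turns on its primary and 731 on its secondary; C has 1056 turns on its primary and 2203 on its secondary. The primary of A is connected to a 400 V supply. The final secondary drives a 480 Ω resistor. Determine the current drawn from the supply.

I_supply ≈ 0.298 A

After A: V = 400.00 × 359/1683 = 85.324 V.
After B: V = 85.324 × 731/544 = 114.65 V.
After C: V = 114.65 × 2203/1056 = 239.19 V.
I_load = 239.19/480 = 0.49831 A, so P_out = 239.19 × 0.49831 = 119.19 W.
All ideal ⇒ P_in = P_out, so I_supply = 119.19/400 = 0.298 A.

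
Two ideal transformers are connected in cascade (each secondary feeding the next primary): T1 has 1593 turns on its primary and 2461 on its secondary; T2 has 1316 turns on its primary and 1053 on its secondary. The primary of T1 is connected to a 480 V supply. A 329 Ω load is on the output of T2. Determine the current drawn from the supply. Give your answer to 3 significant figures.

Secondary of T1: V = 480.00 × 2461/1593 = 741.54 V.
Secondary of T2: V = 741.54 × 1053/1316 = 593.35 V.
I_load = 593.35/329 = 1.8035 A, so P_out = 593.35 × 1.8035 = 1070.1 W.
All ideal ⇒ P_in = P_out, so I_supply = 1070.1/480 = 2.23 A.

I_supply ≈ 2.23 A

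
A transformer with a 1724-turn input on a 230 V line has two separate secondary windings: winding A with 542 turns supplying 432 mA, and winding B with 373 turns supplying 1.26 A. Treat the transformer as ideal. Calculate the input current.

I_in ≈ 0.408 A

V_A = 230 × 542/1724 = 72.309 V; V_B = 230 × 373/1724 = 49.762 V.
P_out = V_A I_A + V_B I_B = 72.309×0.432 + 49.762×1.26 = 31.237 + 62.700 = 93.938 W.
Ideal ⇒ P_in = P_out, so I_in = P_out/V_in = 93.938/230 = 0.408 A.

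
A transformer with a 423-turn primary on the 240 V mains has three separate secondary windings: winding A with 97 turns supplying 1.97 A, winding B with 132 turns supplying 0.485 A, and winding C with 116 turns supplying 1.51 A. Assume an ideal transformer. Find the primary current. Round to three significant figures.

V_A = 240 × 97/423 = 55.035 V; V_B = 240 × 132/423 = 74.894 V; V_C = 240 × 116/423 = 65.816 V.
P_out = V_A I_A + V_B I_B + V_C I_C = 55.035×1.97 + 74.894×0.485 + 65.816×1.51 = 108.42 + 36.323 + 99.382 = 244.12 W.
Ideal ⇒ P_in = P_out, so I_p = P_out/V_p = 244.12/240 = 1.02 A.

I_p ≈ 1.02 A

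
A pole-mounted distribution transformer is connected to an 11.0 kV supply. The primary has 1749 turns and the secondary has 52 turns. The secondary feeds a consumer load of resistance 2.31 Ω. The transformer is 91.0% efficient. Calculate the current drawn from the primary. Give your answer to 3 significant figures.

V_s = 11000 × 52/1749 = 327.04 V.
I_s = V_s/R = 327.04/2.31 = 141.58 A.
P_out = V_s I_s = 327.04 × 141.58 = 46302 W.
P_in = P_out/η = 46302/0.910 = 50881 W.
I_p = P_in/V_p = 50881/11000 = 4.63 A.

I_p ≈ 4.63 A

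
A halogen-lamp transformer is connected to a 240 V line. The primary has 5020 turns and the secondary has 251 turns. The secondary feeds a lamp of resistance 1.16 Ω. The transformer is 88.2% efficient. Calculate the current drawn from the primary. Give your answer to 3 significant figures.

I_p ≈ 0.586 A

V_s = 240 × 251/5020 = 12.000 V.
I_s = V_s/R = 12.000/1.16 = 10.345 A.
P_out = V_s I_s = 12.000 × 10.345 = 124.14 W.
P_in = P_out/η = 124.14/0.882 = 140.75 W.
I_p = P_in/V_p = 140.75/240 = 0.586 A.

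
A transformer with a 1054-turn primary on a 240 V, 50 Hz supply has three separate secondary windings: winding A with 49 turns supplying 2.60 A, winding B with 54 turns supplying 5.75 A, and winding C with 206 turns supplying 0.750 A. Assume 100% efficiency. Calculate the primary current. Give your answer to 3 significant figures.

I_p ≈ 0.562 A

V_A = 240 × 49/1054 = 11.157 V; V_B = 240 × 54/1054 = 12.296 V; V_C = 240 × 206/1054 = 46.907 V.
P_out = V_A I_A + V_B I_B + V_C I_C = 11.157×2.60 + 12.296×5.75 + 46.907×0.750 = 29.009 + 70.702 + 35.180 = 134.89 W.
Ideal ⇒ P_in = P_out, so I_p = P_out/V_p = 134.89/240 = 0.562 A.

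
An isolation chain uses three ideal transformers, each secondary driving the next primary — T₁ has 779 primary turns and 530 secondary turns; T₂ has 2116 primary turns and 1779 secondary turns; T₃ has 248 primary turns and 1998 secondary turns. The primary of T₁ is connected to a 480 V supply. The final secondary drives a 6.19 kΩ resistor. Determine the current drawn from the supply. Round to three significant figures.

I_supply ≈ 1.65 A

After T₁: V = 480.00 × 530/779 = 326.57 V.
After T₂: V = 326.57 × 1779/2116 = 274.56 V.
After T₃: V = 274.56 × 1998/248 = 2212.0 V.
I_load = 2212.0/6190 = 0.35735 A, so P_out = 2212.0 × 0.35735 = 790.45 W.
All ideal ⇒ P_in = P_out, so I_supply = 790.45/480 = 1.65 A.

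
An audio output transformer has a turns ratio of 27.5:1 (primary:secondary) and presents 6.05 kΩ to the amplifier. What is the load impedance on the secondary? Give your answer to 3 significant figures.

Z_s = Z_p/(N_p/N_s)² = 6050/27.5² = 8.00 Ω.

Z_s ≈ 8.00 Ω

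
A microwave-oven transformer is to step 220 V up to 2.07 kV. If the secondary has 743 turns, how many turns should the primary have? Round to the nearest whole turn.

N_p/N_s = V_p/V_s, so N_p = 743 × 220/2070 = 79.0 ≈ 79 turns.

N_p = 79 turns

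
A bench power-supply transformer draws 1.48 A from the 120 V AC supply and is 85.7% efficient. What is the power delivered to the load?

P_out ≈ 152 W

P_in = V_in I_in = 120 × 1.48 = 177.60 W.
P_out = η P_in = 0.857 × 177.60 = 152 W.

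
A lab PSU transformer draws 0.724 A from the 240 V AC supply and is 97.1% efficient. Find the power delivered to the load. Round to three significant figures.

P_in = V_p I_p = 240 × 0.724 = 173.76 W.
P_out = η P_in = 0.971 × 173.76 = 169 W.

P_out ≈ 169 W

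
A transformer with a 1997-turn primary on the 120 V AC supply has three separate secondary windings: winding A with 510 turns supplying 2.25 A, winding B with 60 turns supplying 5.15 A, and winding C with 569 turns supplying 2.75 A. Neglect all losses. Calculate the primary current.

I_p ≈ 1.51 A

V_A = 120 × 510/1997 = 30.646 V; V_B = 120 × 60/1997 = 3.6054 V; V_C = 120 × 569/1997 = 34.191 V.
P_out = V_A I_A + V_B I_B + V_C I_C = 30.646×2.25 + 3.6054×5.15 + 34.191×2.75 = 68.953 + 18.568 + 94.026 = 181.55 W.
Ideal ⇒ P_in = P_out, so I_p = P_out/V_p = 181.55/120 = 1.51 A.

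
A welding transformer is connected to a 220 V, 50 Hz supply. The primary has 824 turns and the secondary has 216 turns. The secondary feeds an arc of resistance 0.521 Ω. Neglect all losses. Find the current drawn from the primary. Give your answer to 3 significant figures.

I_p ≈ 29.0 A

V_s = V_p × N_s/N_p = 220 × 216/824 = 57.670 V.
I_s = V_s/R = 57.670/0.521 = 110.69 A.
For an ideal transformer I_p N_p = I_s N_s, so I_p = 110.69 × 216/824 = 29.0 A.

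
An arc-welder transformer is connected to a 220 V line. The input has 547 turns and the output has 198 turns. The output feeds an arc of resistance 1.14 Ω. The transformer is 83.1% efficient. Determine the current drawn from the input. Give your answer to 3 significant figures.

I_in ≈ 30.4 A

V_out = 220 × 198/547 = 79.634 V.
I_out = V_out/R = 79.634/1.14 = 69.855 A.
P_out = V_out I_out = 79.634 × 69.855 = 5562.8 W.
P_in = P_out/η = 5562.8/0.831 = 6694.1 W.
I_in = P_in/V_in = 6694.1/220 = 30.4 A.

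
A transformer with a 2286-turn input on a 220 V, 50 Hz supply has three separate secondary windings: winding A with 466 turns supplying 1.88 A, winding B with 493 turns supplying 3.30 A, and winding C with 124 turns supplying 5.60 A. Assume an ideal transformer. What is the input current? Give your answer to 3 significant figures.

I_in ≈ 1.40 A

V_A = 220 × 466/2286 = 44.847 V; V_B = 220 × 493/2286 = 47.445 V; V_C = 220 × 124/2286 = 11.934 V.
P_out = V_A I_A + V_B I_B + V_C I_C = 44.847×1.88 + 47.445×3.30 + 11.934×5.60 = 84.312 + 156.57 + 66.828 = 307.71 W.
Ideal ⇒ P_in = P_out, so I_in = P_out/V_in = 307.71/220 = 1.40 A.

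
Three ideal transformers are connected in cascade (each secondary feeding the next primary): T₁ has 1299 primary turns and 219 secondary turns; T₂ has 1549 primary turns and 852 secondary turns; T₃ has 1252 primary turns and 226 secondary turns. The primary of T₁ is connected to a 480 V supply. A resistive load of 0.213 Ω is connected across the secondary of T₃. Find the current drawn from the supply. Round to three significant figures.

I_supply ≈ 0.631 A

After T₁: V = 480.00 × 219/1299 = 80.924 V.
After T₂: V = 80.924 × 852/1549 = 44.511 V.
After T₃: V = 44.511 × 226/1252 = 8.0347 V.
I_load = 8.0347/0.213 = 37.721 A, so P_out = 8.0347 × 37.721 = 303.08 W.
All ideal ⇒ P_in = P_out, so I_supply = 303.08/480 = 0.631 A.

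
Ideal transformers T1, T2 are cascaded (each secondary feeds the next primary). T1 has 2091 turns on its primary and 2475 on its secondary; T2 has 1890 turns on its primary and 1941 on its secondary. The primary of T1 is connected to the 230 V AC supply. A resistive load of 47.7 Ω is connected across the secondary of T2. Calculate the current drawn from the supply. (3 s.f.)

I_supply ≈ 7.12 A

Secondary of T1: V = 230.00 × 2475/2091 = 272.24 V.
Secondary of T2: V = 272.24 × 1941/1890 = 279.58 V.
I_load = 279.58/47.7 = 5.8613 A, so P_out = 279.58 × 5.8613 = 1638.7 W.
All ideal ⇒ P_in = P_out, so I_supply = 1638.7/230 = 7.12 A.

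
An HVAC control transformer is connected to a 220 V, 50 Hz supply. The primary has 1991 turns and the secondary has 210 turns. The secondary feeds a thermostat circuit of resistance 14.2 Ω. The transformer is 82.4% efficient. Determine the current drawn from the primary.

V_s = 220 × 210/1991 = 23.204 V.
I_s = V_s/R = 23.204/14.2 = 1.6341 A.
P_out = V_s I_s = 23.204 × 1.6341 = 37.919 W.
P_in = P_out/η = 37.919/0.824 = 46.018 W.
I_p = P_in/V_p = 46.018/220 = 0.209 A.

I_p ≈ 0.209 A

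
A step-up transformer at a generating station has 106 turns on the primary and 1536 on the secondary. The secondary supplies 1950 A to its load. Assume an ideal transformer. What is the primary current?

I_p ≈ 28300 A

For an ideal transformer I_p/I_s = N_s/N_p, so I_p = 1950 × 1536/106 = 28300 A.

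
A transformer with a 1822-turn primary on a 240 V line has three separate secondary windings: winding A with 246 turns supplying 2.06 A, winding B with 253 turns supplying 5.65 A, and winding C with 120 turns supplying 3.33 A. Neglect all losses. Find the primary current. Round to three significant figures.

I_p ≈ 1.28 A

V_A = 240 × 246/1822 = 32.404 V; V_B = 240 × 253/1822 = 33.326 V; V_C = 240 × 120/1822 = 15.807 V.
P_out = V_A I_A + V_B I_B + V_C I_C = 32.404×2.06 + 33.326×5.65 + 15.807×3.33 = 66.752 + 188.29 + 52.637 = 307.68 W.
Ideal ⇒ P_in = P_out, so I_p = P_out/V_p = 307.68/240 = 1.28 A.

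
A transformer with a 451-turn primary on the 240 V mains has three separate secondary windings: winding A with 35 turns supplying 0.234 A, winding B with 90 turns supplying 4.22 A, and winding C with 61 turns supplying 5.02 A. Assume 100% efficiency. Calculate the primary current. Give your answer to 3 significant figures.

V_A = 240 × 35/451 = 18.625 V; V_B = 240 × 90/451 = 47.894 V; V_C = 240 × 61/451 = 32.461 V.
P_out = V_A I_A + V_B I_B + V_C I_C = 18.625×0.234 + 47.894×4.22 + 32.461×5.02 = 4.3583 + 202.11 + 162.96 = 369.42 W.
Ideal ⇒ P_in = P_out, so I_p = P_out/V_p = 369.42/240 = 1.54 A.

I_p ≈ 1.54 A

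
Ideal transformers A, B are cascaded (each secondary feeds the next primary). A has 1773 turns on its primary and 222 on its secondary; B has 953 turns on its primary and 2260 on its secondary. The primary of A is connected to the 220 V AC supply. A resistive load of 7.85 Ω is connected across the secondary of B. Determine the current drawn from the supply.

I_supply ≈ 2.47 A

After A: V = 220.00 × 222/1773 = 27.547 V.
After B: V = 27.547 × 2260/953 = 65.325 V.
I_load = 65.325/7.85 = 8.3217 A, so P_out = 65.325 × 8.3217 = 543.62 W.
All ideal ⇒ P_in = P_out, so I_supply = 543.62/220 = 2.47 A.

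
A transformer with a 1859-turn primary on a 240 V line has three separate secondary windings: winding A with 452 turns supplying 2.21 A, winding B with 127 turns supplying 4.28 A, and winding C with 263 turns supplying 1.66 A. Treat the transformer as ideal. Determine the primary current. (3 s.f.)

V_A = 240 × 452/1859 = 58.354 V; V_B = 240 × 127/1859 = 16.396 V; V_C = 240 × 263/1859 = 33.954 V.
P_out = V_A I_A + V_B I_B + V_C I_C = 58.354×2.21 + 16.396×4.28 + 33.954×1.66 = 128.96 + 70.175 + 56.363 = 255.50 W.
Ideal ⇒ P_in = P_out, so I_p = P_out/V_p = 255.50/240 = 1.06 A.

I_p ≈ 1.06 A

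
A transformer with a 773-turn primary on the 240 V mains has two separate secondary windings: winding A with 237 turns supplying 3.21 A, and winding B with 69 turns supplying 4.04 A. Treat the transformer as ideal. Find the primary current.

I_p ≈ 1.34 A

V_A = 240 × 237/773 = 73.583 V; V_B = 240 × 69/773 = 21.423 V.
P_out = V_A I_A + V_B I_B = 73.583×3.21 + 21.423×4.04 = 236.20 + 86.549 = 322.75 W.
Ideal ⇒ P_in = P_out, so I_p = P_out/V_p = 322.75/240 = 1.34 A.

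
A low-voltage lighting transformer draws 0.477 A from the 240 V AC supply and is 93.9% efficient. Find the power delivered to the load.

P_in = V_p I_p = 240 × 0.477 = 114.48 W.
P_out = η P_in = 0.939 × 114.48 = 107 W.

P_out ≈ 107 W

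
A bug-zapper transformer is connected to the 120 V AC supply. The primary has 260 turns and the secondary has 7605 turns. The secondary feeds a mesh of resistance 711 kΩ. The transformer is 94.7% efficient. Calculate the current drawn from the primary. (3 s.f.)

V_s = 120 × 7605/260 = 3510.0 V.
I_s = V_s/R = 3510.0/711000 = 0.0049367 A.
P_out = V_s I_s = 3510.0 × 0.0049367 = 17.328 W.
P_in = P_out/η = 17.328/0.947 = 18.298 W.
I_p = P_in/V_p = 18.298/120 = 0.152 A.

I_p ≈ 0.152 A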